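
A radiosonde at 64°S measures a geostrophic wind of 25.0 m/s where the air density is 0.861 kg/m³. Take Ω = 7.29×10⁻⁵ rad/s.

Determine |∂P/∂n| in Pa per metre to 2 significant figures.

2.8×10⁻³ Pa/m

Coriolis parameter at 64°S:
f = 2Ω sin φ = 2 × 7.29×10⁻⁵ × sin 64° = 1.31×10⁻⁴ s⁻¹
Geostrophic balance rearranged: |∂P/∂n| = f ρ V_g
|∂P/∂n| = 1.31×10⁻⁴ × 0.861 × 25.0 = 2.82×10⁻³ Pa/m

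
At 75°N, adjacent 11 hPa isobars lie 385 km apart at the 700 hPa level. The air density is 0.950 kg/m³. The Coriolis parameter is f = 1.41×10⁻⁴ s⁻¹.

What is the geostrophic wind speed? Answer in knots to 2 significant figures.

41 knots

Pressure gradient: |∂P/∂n| = 1100 Pa / 385000 m = 2.86×10⁻³ Pa/m
Geostrophic balance (pressure-gradient force = Coriolis force):
V_g = (1/(fρ)) |∂P/∂n| = 2.86×10⁻³ / (1.41×10⁻⁴ × 0.950) = 21.3 m/s
Converting: 21.3 m/s × 1.944 = 41 knots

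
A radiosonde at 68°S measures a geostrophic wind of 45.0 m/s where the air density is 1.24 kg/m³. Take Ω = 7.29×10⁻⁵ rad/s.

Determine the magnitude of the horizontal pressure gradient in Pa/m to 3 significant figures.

7.54×10⁻³ Pa/m

Coriolis parameter at 68°S:
f = 2Ω sin φ = 2 × 7.29×10⁻⁵ × sin 68° = 1.35×10⁻⁴ s⁻¹
Geostrophic balance rearranged: |∂P/∂n| = f ρ V_g
|∂P/∂n| = 1.35×10⁻⁴ × 1.24 × 45.0 = 7.54×10⁻³ Pa/m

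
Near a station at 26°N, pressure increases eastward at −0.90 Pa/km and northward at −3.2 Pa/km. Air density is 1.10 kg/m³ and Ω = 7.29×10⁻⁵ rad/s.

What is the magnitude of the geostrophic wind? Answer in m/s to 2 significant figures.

Coriolis parameter at 26°N:
f = 2Ω sin φ = 2 × 7.29×10⁻⁵ × sin 26° = 6.39×10⁻⁵ s⁻¹
Component geostrophic relations (x east, y north):
u_g = −(1/(fρ)) ∂P/∂y,  v_g = (1/(fρ)) ∂P/∂x
u_g = −(−3.2×10⁻³)/(6.39×10⁻⁵ × 1.10) = 45.5 m/s;  v_g = (−0.90×10⁻³)/(6.39×10⁻⁵ × 1.10) = −12.8 m/s
|V_g| = √(u_g² + v_g²) = 47.3 m/s

47 m/s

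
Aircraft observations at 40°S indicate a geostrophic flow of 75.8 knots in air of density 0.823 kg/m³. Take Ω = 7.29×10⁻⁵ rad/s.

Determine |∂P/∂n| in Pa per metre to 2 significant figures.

Coriolis parameter at 40°S:
f = 2Ω sin φ = 2 × 7.29×10⁻⁵ × sin 40° = 9.37×10⁻⁵ s⁻¹
Wind speed in SI: 75.8 knots = 39.0 m/s
Geostrophic balance rearranged: |∂P/∂n| = f ρ V_g
|∂P/∂n| = 9.37×10⁻⁵ × 0.823 × 39.0 = 3.01×10⁻³ Pa/m

3.0×10⁻³ Pa/m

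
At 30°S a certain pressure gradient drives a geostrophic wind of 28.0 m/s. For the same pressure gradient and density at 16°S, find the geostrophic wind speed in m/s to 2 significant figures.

51 m/s

With the same pressure gradient and density, V_g ∝ 1/f ∝ 1/sin φ.
V₂ = V₁ · sin φ₁ / sin φ₂ = 28.0 × sin 30° / sin 16°
V₂ = 28.0 × 0.5000/0.2756 = 51 m/s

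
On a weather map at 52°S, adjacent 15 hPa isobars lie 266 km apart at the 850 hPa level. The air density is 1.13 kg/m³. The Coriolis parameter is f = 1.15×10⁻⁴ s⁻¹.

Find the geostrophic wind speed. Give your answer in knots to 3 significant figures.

Pressure gradient: |∂P/∂n| = 1500 Pa / 266000 m = 5.64×10⁻³ Pa/m
Geostrophic balance (pressure-gradient force = Coriolis force):
V_g = (1/(fρ)) |∂P/∂n| = 5.64×10⁻³ / (1.15×10⁻⁴ × 1.13) = 43.4 m/s
Converting: 43.4 m/s × 1.944 = 84.4 knots

84.4 knots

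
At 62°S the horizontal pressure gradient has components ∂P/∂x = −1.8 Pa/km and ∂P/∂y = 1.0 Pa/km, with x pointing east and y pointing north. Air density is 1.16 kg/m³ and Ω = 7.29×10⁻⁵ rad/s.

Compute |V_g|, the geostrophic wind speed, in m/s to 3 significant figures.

Coriolis parameter at 62°S:
f = 2Ω sin φ = 2 × 7.29×10⁻⁵ × sin 62° = 1.29×10⁻⁴ s⁻¹
In the Southern Hemisphere f is negative: f = −1.29×10⁻⁴ s⁻¹.
Component geostrophic relations (x east, y north):
u_g = −(1/(fρ)) ∂P/∂y,  v_g = (1/(fρ)) ∂P/∂x
u_g = −(1.0×10⁻³)/(−1.29×10⁻⁴ × 1.16) = 6.70 m/s;  v_g = (−1.8×10⁻³)/(−1.29×10⁻⁴ × 1.16) = 12.1 m/s
|V_g| = √(u_g² + v_g²) = 13.8 m/s

13.8 m/s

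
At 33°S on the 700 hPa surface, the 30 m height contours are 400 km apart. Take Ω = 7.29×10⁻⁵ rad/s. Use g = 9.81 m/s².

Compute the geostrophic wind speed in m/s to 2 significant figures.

9.3 m/s

Coriolis parameter at 33°S:
f = 2Ω sin φ = 2 × 7.29×10⁻⁵ × sin 33° = 7.94×10⁻⁵ s⁻¹
Height gradient: |∂Z/∂n| = 30 m / 400000 m = 7.50×10⁻⁵
On a pressure surface, geostrophic balance gives V_g = (g/f)|∂Z/∂n|:
V_g = 9.81 × 7.50×10⁻⁵ / 7.94×10⁻⁵ = 9.27 m/s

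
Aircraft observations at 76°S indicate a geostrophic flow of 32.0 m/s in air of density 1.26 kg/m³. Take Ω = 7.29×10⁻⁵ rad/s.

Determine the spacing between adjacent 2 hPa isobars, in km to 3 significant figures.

Coriolis parameter at 76°S:
f = 2Ω sin φ = 2 × 7.29×10⁻⁵ × sin 76° = 1.41×10⁻⁴ s⁻¹
Geostrophic balance rearranged: |∂P/∂n| = f ρ V_g
|∂P/∂n| = 1.41×10⁻⁴ × 1.26 × 32.0 = 5.70×10⁻³ Pa/m
Isobar spacing: Δn = ΔP/|∂P/∂n| = 200 Pa / 5.70×10⁻³ Pa/m = 35063 m ≈ 35.1 km

35.1 km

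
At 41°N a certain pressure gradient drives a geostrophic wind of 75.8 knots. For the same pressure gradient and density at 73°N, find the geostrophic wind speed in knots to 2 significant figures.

With the same pressure gradient and density, V_g ∝ 1/f ∝ 1/sin φ.
V₂ = V₁ · sin φ₁ / sin φ₂ = 75.8 × sin 41° / sin 73°
V₂ = 75.8 × 0.6561/0.9563 = 52 knots

52 knots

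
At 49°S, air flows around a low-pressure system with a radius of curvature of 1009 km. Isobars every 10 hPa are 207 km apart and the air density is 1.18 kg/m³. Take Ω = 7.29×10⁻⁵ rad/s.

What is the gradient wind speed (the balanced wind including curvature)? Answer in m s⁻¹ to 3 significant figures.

29.4 m s⁻¹

Coriolis parameter at 49°S:
f = 2Ω sin φ = 2 × 7.29×10⁻⁵ × sin 49° = 1.10×10⁻⁴ s⁻¹
Pressure gradient: |∂P/∂n| = 1000 Pa / 207000 m = 4.83×10⁻³ Pa/m
Geostrophic speed: V_g = |∂P/∂n|/(fρ) = 4.83×10⁻³/(1.10×10⁻⁴ × 1.18) = 37.2 m/s
Around a low, centrifugal force acts outward with Coriolis, so pressure-gradient force balances both:
(1/ρ)|∂P/∂n| = fV + V²/R  →  V² + fR·V − fR·V_g = 0
With fR = 1.10×10⁻⁴ × 1009×10³ m = 111 m/s:
V = [−fR + √((fR)² + 4 fR V_g)]/2 = [−111 + √(111² + 4×111×37.2)]/2 = 29.4 m/s
Subgeostrophic (V < V_g = 37.2 m/s), as expected around a low.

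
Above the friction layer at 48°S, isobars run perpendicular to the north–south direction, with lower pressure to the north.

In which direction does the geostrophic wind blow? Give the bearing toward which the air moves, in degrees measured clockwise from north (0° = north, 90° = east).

The pressure-gradient force points toward the north (bearing 000°).
Geostrophic balance: in the Southern Hemisphere the Coriolis force deflects motion to the left, so the geostrophic wind blows 90° to the left of the pressure-gradient force (low pressure on the right).
Rotating 000° by 90° counterclockwise gives 270° — the wind blows toward the west.

270°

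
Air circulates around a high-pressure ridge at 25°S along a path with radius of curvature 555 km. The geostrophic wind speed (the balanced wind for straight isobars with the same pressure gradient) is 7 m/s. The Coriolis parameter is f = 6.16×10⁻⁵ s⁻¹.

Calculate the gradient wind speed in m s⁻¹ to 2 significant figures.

Around a high, pressure-gradient force acts outward with centrifugal, so Coriolis balances both:
fV = (1/ρ)|∂P/∂n| + V²/R  →  V² − fR·V + fR·V_g = 0
With fR = 6.16×10⁻⁵ × 555×10³ m = 34.2 m/s:
V = [fR − √((fR)² − 4 fR V_g)]/2 = [34.2 − √(34.2² − 4×34.2×7)]/2 = 9.82 m/s
Supergeostrophic (V > V_g = 7 m/s), as expected around a high.

9.8 m s⁻¹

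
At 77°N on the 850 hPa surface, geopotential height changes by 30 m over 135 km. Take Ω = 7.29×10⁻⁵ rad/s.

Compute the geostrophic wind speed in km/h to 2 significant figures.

55 km/h

Coriolis parameter at 77°N:
f = 2Ω sin φ = 2 × 7.29×10⁻⁵ × sin 77° = 1.42×10⁻⁴ s⁻¹
Height gradient: |∂Z/∂n| = 30 m / 135000 m = 2.22×10⁻⁴
On a pressure surface, geostrophic balance gives V_g = (g/f)|∂Z/∂n|:
V_g = 9.81 × 2.22×10⁻⁴ / 1.42×10⁻⁴ = 15.3 m/s
Converting: 15.3 m/s × 3.6 = 55 km/h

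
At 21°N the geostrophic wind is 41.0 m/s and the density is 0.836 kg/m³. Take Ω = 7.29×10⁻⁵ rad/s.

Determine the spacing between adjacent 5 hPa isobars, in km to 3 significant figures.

Coriolis parameter at 21°N:
f = 2Ω sin φ = 2 × 7.29×10⁻⁵ × sin 21° = 5.23×10⁻⁵ s⁻¹
Geostrophic balance rearranged: |∂P/∂n| = f ρ V_g
|∂P/∂n| = 5.23×10⁻⁵ × 0.836 × 41.0 = 1.79×10⁻³ Pa/m
Isobar spacing: Δn = ΔP/|∂P/∂n| = 500 Pa / 1.79×10⁻³ Pa/m = 279186 m ≈ 279 km

279 km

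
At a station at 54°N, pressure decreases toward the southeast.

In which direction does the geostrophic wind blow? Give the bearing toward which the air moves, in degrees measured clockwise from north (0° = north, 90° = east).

225°

The pressure-gradient force points toward the southeast (bearing 135°).
Geostrophic balance: in the Northern Hemisphere the Coriolis force deflects motion to the right, so the geostrophic wind blows 90° to the right of the pressure-gradient force (low pressure on the left).
Rotating 135° by 90° clockwise gives 225° — the wind blows toward the southwest.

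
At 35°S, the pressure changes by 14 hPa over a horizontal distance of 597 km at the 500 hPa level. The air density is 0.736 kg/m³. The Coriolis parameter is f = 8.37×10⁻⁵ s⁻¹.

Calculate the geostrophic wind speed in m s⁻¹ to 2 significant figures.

38 m s⁻¹

Pressure gradient: |∂P/∂n| = 1400 Pa / 597000 m = 2.35×10⁻³ Pa/m
Geostrophic balance (pressure-gradient force = Coriolis force):
V_g = (1/(fρ)) |∂P/∂n| = 2.35×10⁻³ / (8.37×10⁻⁵ × 0.736) = 38.1 m/s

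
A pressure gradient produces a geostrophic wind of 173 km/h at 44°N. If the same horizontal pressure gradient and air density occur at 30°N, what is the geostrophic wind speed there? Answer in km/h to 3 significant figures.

240 km/h

With the same pressure gradient and density, V_g ∝ 1/f ∝ 1/sin φ.
V₂ = V₁ · sin φ₁ / sin φ₂ = 173 × sin 44° / sin 30°
V₂ = 173 × 0.6947/0.5000 = 240 km/h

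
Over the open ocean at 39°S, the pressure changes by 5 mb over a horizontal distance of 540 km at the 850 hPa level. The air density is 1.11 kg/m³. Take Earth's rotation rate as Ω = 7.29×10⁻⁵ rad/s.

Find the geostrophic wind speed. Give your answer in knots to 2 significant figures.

18 knots

Coriolis parameter at 39°S:
f = 2Ω sin φ = 2 × 7.29×10⁻⁵ × sin 39° = 9.18×10⁻⁵ s⁻¹
Pressure gradient: |∂P/∂n| = 500 Pa / 540000 m = 9.26×10⁻⁴ Pa/m
Geostrophic balance (pressure-gradient force = Coriolis force):
V_g = (1/(fρ)) |∂P/∂n| = 9.26×10⁻⁴ / (9.18×10⁻⁵ × 1.11) = 9.09 m/s
Converting: 9.09 m/s × 1.944 = 18 knots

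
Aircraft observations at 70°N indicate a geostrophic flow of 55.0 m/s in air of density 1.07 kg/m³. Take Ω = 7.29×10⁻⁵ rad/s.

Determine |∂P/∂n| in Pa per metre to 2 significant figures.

Coriolis parameter at 70°N:
f = 2Ω sin φ = 2 × 7.29×10⁻⁵ × sin 70° = 1.37×10⁻⁴ s⁻¹
Geostrophic balance rearranged: |∂P/∂n| = f ρ V_g
|∂P/∂n| = 1.37×10⁻⁴ × 1.07 × 55.0 = 8.06×10⁻³ Pa/m

8.1×10⁻³ Pa/m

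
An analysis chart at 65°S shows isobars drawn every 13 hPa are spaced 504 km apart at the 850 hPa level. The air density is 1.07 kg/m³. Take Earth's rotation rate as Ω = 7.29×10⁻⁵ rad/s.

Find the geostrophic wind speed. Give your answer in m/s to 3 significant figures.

Coriolis parameter at 65°S:
f = 2Ω sin φ = 2 × 7.29×10⁻⁵ × sin 65° = 1.32×10⁻⁴ s⁻¹
Pressure gradient: |∂P/∂n| = 1300 Pa / 504000 m = 2.58×10⁻³ Pa/m
Geostrophic balance (pressure-gradient force = Coriolis force):
V_g = (1/(fρ)) |∂P/∂n| = 2.58×10⁻³ / (1.32×10⁻⁴ × 1.07) = 18.2 m/s

18.2 m/s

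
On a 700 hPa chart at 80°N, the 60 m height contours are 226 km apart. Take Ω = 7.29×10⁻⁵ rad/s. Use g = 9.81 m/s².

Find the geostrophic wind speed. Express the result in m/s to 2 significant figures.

18 m/s

Coriolis parameter at 80°N:
f = 2Ω sin φ = 2 × 7.29×10⁻⁵ × sin 80° = 1.44×10⁻⁴ s⁻¹
Height gradient: |∂Z/∂n| = 60 m / 226000 m = 2.65×10⁻⁴
On a pressure surface, geostrophic balance gives V_g = (g/f)|∂Z/∂n|:
V_g = 9.81 × 2.65×10⁻⁴ / 1.44×10⁻⁴ = 18.1 m/s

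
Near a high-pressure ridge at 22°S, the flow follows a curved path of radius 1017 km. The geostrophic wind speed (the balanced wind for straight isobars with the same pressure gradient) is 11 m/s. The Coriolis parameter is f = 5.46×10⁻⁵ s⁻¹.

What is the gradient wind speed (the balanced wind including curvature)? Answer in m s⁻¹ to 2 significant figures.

Around a high, pressure-gradient force acts outward with centrifugal, so Coriolis balances both:
fV = (1/ρ)|∂P/∂n| + V²/R  →  V² − fR·V + fR·V_g = 0
With fR = 5.46×10⁻⁵ × 1017×10³ m = 55.5 m/s:
V = [fR − √((fR)² − 4 fR V_g)]/2 = [55.5 − √(55.5² − 4×55.5×11)]/2 = 15.1 m/s
Supergeostrophic (V > V_g = 11 m/s), as expected around a high.

15 m s⁻¹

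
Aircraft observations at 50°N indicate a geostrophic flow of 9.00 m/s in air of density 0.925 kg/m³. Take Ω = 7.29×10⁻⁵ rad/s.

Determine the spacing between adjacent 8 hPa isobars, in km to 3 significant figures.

Coriolis parameter at 50°N:
f = 2Ω sin φ = 2 × 7.29×10⁻⁵ × sin 50° = 1.12×10⁻⁴ s⁻¹
Geostrophic balance rearranged: |∂P/∂n| = f ρ V_g
|∂P/∂n| = 1.12×10⁻⁴ × 0.925 × 9.00 = 9.30×10⁻⁴ Pa/m
Isobar spacing: Δn = ΔP/|∂P/∂n| = 800 Pa / 9.30×10⁻⁴ Pa/m = 860388 m ≈ 860 km

860 km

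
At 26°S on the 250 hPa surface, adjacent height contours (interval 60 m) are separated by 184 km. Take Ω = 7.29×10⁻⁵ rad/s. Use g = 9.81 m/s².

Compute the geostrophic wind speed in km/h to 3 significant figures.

180 km/h

Coriolis parameter at 26°S:
f = 2Ω sin φ = 2 × 7.29×10⁻⁵ × sin 26° = 6.39×10⁻⁵ s⁻¹
Height gradient: |∂Z/∂n| = 60 m / 184000 m = 3.26×10⁻⁴
On a pressure surface, geostrophic balance gives V_g = (g/f)|∂Z/∂n|:
V_g = 9.81 × 3.26×10⁻⁴ / 6.39×10⁻⁵ = 50.0 m/s
Converting: 50.0 m/s × 3.6 = 180 km/h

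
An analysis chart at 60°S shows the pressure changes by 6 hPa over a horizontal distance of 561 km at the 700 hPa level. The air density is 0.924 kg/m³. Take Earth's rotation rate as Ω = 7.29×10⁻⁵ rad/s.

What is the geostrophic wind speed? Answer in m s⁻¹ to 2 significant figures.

Coriolis parameter at 60°S:
f = 2Ω sin φ = 2 × 7.29×10⁻⁵ × sin 60° = 1.26×10⁻⁴ s⁻¹
Pressure gradient: |∂P/∂n| = 600 Pa / 561000 m = 1.07×10⁻³ Pa/m
Geostrophic balance (pressure-gradient force = Coriolis force):
V_g = (1/(fρ)) |∂P/∂n| = 1.07×10⁻³ / (1.26×10⁻⁴ × 0.924) = 9.17 m/s

9.2 m s⁻¹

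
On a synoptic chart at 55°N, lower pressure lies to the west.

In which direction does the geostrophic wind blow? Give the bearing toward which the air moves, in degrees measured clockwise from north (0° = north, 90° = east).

The pressure-gradient force points toward the west (bearing 270°).
Geostrophic balance: in the Northern Hemisphere the Coriolis force deflects motion to the right, so the geostrophic wind blows 90° to the right of the pressure-gradient force (low pressure on the left).
Rotating 270° by 90° clockwise gives 000° — the wind blows toward the north.

000°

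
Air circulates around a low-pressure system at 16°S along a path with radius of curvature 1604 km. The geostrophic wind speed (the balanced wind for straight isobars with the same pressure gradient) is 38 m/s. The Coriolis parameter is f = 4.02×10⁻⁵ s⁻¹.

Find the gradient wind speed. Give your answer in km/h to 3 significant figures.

Around a low, centrifugal force acts outward with Coriolis, so pressure-gradient force balances both:
(1/ρ)|∂P/∂n| = fV + V²/R  →  V² + fR·V − fR·V_g = 0
With fR = 4.02×10⁻⁵ × 1604×10³ m = 64.5 m/s:
V = [−fR + √((fR)² + 4 fR V_g)]/2 = [−64.5 + √(64.5² + 4×64.5×38)]/2 = 26.8 m/s
Subgeostrophic (V < V_g = 38 m/s), as expected around a low.
Converting: 26.8 m/s × 3.6 = 96.6 km/h

96.6 km/h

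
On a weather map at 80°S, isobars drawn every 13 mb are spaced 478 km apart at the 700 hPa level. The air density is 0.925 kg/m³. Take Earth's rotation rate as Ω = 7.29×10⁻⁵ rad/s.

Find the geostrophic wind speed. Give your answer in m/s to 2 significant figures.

20 m/s

Coriolis parameter at 80°S:
f = 2Ω sin φ = 2 × 7.29×10⁻⁵ × sin 80° = 1.44×10⁻⁴ s⁻¹
Pressure gradient: |∂P/∂n| = 1300 Pa / 478000 m = 2.72×10⁻³ Pa/m
Geostrophic balance (pressure-gradient force = Coriolis force):
V_g = (1/(fρ)) |∂P/∂n| = 2.72×10⁻³ / (1.44×10⁻⁴ × 0.925) = 20.5 m/s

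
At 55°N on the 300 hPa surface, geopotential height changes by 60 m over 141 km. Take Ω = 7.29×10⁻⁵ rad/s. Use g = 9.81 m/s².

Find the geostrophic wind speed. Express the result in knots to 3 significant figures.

Coriolis parameter at 55°N:
f = 2Ω sin φ = 2 × 7.29×10⁻⁵ × sin 55° = 1.19×10⁻⁴ s⁻¹
Height gradient: |∂Z/∂n| = 60 m / 141000 m = 4.26×10⁻⁴
On a pressure surface, geostrophic balance gives V_g = (g/f)|∂Z/∂n|:
V_g = 9.81 × 4.26×10⁻⁴ / 1.19×10⁻⁴ = 35.0 m/s
Converting: 35.0 m/s × 1.944 = 67.9 knots

67.9 knots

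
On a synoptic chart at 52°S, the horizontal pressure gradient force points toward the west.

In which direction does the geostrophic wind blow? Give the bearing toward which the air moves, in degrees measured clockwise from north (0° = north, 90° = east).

The pressure-gradient force points toward the west (bearing 270°).
Geostrophic balance: in the Southern Hemisphere the Coriolis force deflects motion to the left, so the geostrophic wind blows 90° to the left of the pressure-gradient force (low pressure on the right).
Rotating 270° by 90° counterclockwise gives 180° — the wind blows toward the south.

180°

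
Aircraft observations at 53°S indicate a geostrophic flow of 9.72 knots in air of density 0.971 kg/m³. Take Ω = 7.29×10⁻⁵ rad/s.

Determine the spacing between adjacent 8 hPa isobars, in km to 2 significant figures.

1400 km

Coriolis parameter at 53°S:
f = 2Ω sin φ = 2 × 7.29×10⁻⁵ × sin 53° = 1.16×10⁻⁴ s⁻¹
Wind speed in SI: 9.72 knots = 5.00 m/s
Geostrophic balance rearranged: |∂P/∂n| = f ρ V_g
|∂P/∂n| = 1.16×10⁻⁴ × 0.971 × 5.00 = 5.65×10⁻⁴ Pa/m
Isobar spacing: Δn = ΔP/|∂P/∂n| = 800 Pa / 5.65×10⁻⁴ Pa/m = 1415012 m ≈ 1400 km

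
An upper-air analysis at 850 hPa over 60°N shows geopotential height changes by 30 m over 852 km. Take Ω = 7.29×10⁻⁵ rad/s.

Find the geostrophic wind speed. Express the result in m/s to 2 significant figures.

Coriolis parameter at 60°N:
f = 2Ω sin φ = 2 × 7.29×10⁻⁵ × sin 60° = 1.26×10⁻⁴ s⁻¹
Height gradient: |∂Z/∂n| = 30 m / 852000 m = 3.52×10⁻⁵
On a pressure surface, geostrophic balance gives V_g = (g/f)|∂Z/∂n|:
V_g = 9.81 × 3.52×10⁻⁵ / 1.26×10⁻⁴ = 2.74 m/s

2.7 m/s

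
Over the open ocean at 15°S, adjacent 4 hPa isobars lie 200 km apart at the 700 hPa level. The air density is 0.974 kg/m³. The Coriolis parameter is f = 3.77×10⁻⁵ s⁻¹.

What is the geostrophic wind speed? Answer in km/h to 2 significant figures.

Pressure gradient: |∂P/∂n| = 400 Pa / 200000 m = 2.00×10⁻³ Pa/m
Geostrophic balance (pressure-gradient force = Coriolis force):
V_g = (1/(fρ)) |∂P/∂n| = 2.00×10⁻³ / (3.77×10⁻⁵ × 0.974) = 54.5 m/s
Converting: 54.5 m/s × 3.6 = 200 km/h

200 km/h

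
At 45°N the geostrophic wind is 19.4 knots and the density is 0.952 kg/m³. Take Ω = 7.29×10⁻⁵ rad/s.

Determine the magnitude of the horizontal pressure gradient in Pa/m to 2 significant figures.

9.8×10⁻⁴ Pa/m

Coriolis parameter at 45°N:
f = 2Ω sin φ = 2 × 7.29×10⁻⁵ × sin 45° = 1.03×10⁻⁴ s⁻¹
Wind speed in SI: 19.4 knots = 9.98 m/s
Geostrophic balance rearranged: |∂P/∂n| = f ρ V_g
|∂P/∂n| = 1.03×10⁻⁴ × 0.952 × 9.98 = 9.80×10⁻⁴ Pa/m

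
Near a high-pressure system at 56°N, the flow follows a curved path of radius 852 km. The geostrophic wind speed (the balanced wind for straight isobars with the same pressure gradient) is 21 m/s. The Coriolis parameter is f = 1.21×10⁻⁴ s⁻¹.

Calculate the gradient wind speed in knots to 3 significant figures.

57.1 knots

Around a high, pressure-gradient force acts outward with centrifugal, so Coriolis balances both:
fV = (1/ρ)|∂P/∂n| + V²/R  →  V² − fR·V + fR·V_g = 0
With fR = 1.21×10⁻⁴ × 852×10³ m = 103 m/s:
V = [fR − √((fR)² − 4 fR V_g)]/2 = [103 − √(103² − 4×103×21)]/2 = 29.4 m/s
Supergeostrophic (V > V_g = 21 m/s), as expected around a high.
Converting: 29.4 m/s × 1.944 = 57.1 knots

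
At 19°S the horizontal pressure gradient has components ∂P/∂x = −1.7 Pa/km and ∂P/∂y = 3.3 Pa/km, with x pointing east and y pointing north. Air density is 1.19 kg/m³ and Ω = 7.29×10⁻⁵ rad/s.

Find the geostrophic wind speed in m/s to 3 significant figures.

Coriolis parameter at 19°S:
f = 2Ω sin φ = 2 × 7.29×10⁻⁵ × sin 19° = 4.75×10⁻⁵ s⁻¹
In the Southern Hemisphere f is negative: f = −4.75×10⁻⁵ s⁻¹.
Component geostrophic relations (x east, y north):
u_g = −(1/(fρ)) ∂P/∂y,  v_g = (1/(fρ)) ∂P/∂x
u_g = −(3.3×10⁻³)/(−4.75×10⁻⁵ × 1.19) = 58.4 m/s;  v_g = (−1.7×10⁻³)/(−4.75×10⁻⁵ × 1.19) = 30.1 m/s
|V_g| = √(u_g² + v_g²) = 65.7 m/s

65.7 m/s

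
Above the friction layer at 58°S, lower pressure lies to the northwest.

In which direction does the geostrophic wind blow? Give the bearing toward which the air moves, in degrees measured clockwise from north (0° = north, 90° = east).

225°

The pressure-gradient force points toward the northwest (bearing 315°).
Geostrophic balance: in the Southern Hemisphere the Coriolis force deflects motion to the left, so the geostrophic wind blows 90° to the left of the pressure-gradient force (low pressure on the right).
Rotating 315° by 90° counterclockwise gives 225° — the wind blows toward the southwest.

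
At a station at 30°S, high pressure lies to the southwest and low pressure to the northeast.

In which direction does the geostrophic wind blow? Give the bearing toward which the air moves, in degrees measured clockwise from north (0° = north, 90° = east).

315°

The pressure-gradient force points toward the northeast (bearing 045°).
Geostrophic balance: in the Southern Hemisphere the Coriolis force deflects motion to the left, so the geostrophic wind blows 90° to the left of the pressure-gradient force (low pressure on the right).
Rotating 045° by 90° counterclockwise gives 315° — the wind blows toward the northwest.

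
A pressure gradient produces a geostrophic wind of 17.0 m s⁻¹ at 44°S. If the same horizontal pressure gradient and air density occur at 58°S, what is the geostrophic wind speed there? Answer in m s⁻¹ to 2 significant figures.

14 m s⁻¹

With the same pressure gradient and density, V_g ∝ 1/f ∝ 1/sin φ.
V₂ = V₁ · sin φ₁ / sin φ₂ = 17.0 × sin 44° / sin 58°
V₂ = 17.0 × 0.6947/0.8480 = 14 m s⁻¹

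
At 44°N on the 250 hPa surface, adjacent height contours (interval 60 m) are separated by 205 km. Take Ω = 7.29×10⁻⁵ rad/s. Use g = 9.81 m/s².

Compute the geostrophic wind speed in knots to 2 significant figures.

Coriolis parameter at 44°N:
f = 2Ω sin φ = 2 × 7.29×10⁻⁵ × sin 44° = 1.01×10⁻⁴ s⁻¹
Height gradient: |∂Z/∂n| = 60 m / 205000 m = 2.93×10⁻⁴
On a pressure surface, geostrophic balance gives V_g = (g/f)|∂Z/∂n|:
V_g = 9.81 × 2.93×10⁻⁴ / 1.01×10⁻⁴ = 28.3 m/s
Converting: 28.3 m/s × 1.944 = 55 knots

55 knots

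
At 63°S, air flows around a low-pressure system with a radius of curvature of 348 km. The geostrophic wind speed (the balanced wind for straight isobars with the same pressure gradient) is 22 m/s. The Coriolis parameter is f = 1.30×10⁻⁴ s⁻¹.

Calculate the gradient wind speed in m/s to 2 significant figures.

Around a low, centrifugal force acts outward with Coriolis, so pressure-gradient force balances both:
(1/ρ)|∂P/∂n| = fV + V²/R  →  V² + fR·V − fR·V_g = 0
With fR = 1.30×10⁻⁴ × 348×10³ m = 45.2 m/s:
V = [−fR + √((fR)² + 4 fR V_g)]/2 = [−45.2 + √(45.2² + 4×45.2×22)]/2 = 16.2 m/s
Subgeostrophic (V < V_g = 22 m/s), as expected around a low.

16 m/s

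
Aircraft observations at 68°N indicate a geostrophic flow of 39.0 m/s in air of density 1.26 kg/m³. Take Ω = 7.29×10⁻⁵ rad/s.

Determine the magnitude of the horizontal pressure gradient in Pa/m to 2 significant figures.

Coriolis parameter at 68°N:
f = 2Ω sin φ = 2 × 7.29×10⁻⁵ × sin 68° = 1.35×10⁻⁴ s⁻¹
Geostrophic balance rearranged: |∂P/∂n| = f ρ V_g
|∂P/∂n| = 1.35×10⁻⁴ × 1.26 × 39.0 = 6.64×10⁻³ Pa/m

6.6×10⁻³ Pa/m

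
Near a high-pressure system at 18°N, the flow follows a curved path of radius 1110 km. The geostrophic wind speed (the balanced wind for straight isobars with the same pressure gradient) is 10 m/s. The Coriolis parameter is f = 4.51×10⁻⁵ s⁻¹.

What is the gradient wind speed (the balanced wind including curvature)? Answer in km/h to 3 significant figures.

49.7 km/h

Around a high, pressure-gradient force acts outward with centrifugal, so Coriolis balances both:
fV = (1/ρ)|∂P/∂n| + V²/R  →  V² − fR·V + fR·V_g = 0
With fR = 4.51×10⁻⁵ × 1110×10³ m = 50.1 m/s:
V = [fR − √((fR)² − 4 fR V_g)]/2 = [50.1 − √(50.1² − 4×50.1×10)]/2 = 13.8 m/s
Supergeostrophic (V > V_g = 10 m/s), as expected around a high.
Converting: 13.8 m/s × 3.6 = 49.7 km/h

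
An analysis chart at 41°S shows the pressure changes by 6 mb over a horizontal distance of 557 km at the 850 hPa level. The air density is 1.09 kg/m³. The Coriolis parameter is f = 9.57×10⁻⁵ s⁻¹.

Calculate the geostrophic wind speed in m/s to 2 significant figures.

10 m/s

Pressure gradient: |∂P/∂n| = 600 Pa / 557000 m = 1.08×10⁻³ Pa/m
Geostrophic balance (pressure-gradient force = Coriolis force):
V_g = (1/(fρ)) |∂P/∂n| = 1.08×10⁻³ / (9.57×10⁻⁵ × 1.09) = 10.3 m/s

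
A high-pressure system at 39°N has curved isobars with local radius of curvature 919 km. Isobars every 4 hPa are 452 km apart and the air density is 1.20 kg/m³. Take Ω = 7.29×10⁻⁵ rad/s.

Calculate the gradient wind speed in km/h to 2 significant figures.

32 km/h

Coriolis parameter at 39°N:
f = 2Ω sin φ = 2 × 7.29×10⁻⁵ × sin 39° = 9.18×10⁻⁵ s⁻¹
Pressure gradient: |∂P/∂n| = 400 Pa / 452000 m = 8.85×10⁻⁴ Pa/m
Geostrophic speed: V_g = |∂P/∂n|/(fρ) = 8.85×10⁻⁴/(9.18×10⁻⁵ × 1.20) = 8.04 m/s
Around a high, pressure-gradient force acts outward with centrifugal, so Coriolis balances both:
fV = (1/ρ)|∂P/∂n| + V²/R  →  V² − fR·V + fR·V_g = 0
With fR = 9.18×10⁻⁵ × 919×10³ m = 84.3 m/s:
V = [fR − √((fR)² − 4 fR V_g)]/2 = [84.3 − √(84.3² − 4×84.3×8.04)]/2 = 9 m/s
Supergeostrophic (V > V_g = 8.04 m/s), as expected around a high.
Converting: 9 m/s × 3.6 = 32 km/h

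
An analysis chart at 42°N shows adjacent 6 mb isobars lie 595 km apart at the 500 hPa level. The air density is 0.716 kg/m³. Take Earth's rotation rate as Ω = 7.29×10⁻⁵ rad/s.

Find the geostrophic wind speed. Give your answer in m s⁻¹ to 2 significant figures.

Coriolis parameter at 42°N:
f = 2Ω sin φ = 2 × 7.29×10⁻⁵ × sin 42° = 9.76×10⁻⁵ s⁻¹
Pressure gradient: |∂P/∂n| = 600 Pa / 595000 m = 1.01×10⁻³ Pa/m
Geostrophic balance (pressure-gradient force = Coriolis force):
V_g = (1/(fρ)) |∂P/∂n| = 1.01×10⁻³ / (9.76×10⁻⁵ × 0.716) = 14.4 m/s

14 m s⁻¹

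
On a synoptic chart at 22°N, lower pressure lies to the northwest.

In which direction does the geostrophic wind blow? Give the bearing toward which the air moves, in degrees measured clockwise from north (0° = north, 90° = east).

045°

The pressure-gradient force points toward the northwest (bearing 315°).
Geostrophic balance: in the Northern Hemisphere the Coriolis force deflects motion to the right, so the geostrophic wind blows 90° to the right of the pressure-gradient force (low pressure on the left).
Rotating 315° by 90° clockwise gives 045° — the wind blows toward the northeast.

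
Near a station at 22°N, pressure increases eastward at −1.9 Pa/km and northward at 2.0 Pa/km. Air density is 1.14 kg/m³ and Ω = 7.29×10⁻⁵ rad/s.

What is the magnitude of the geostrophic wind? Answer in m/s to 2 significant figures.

Coriolis parameter at 22°N:
f = 2Ω sin φ = 2 × 7.29×10⁻⁵ × sin 22° = 5.46×10⁻⁵ s⁻¹
Component geostrophic relations (x east, y north):
u_g = −(1/(fρ)) ∂P/∂y,  v_g = (1/(fρ)) ∂P/∂x
u_g = −(2.0×10⁻³)/(5.46×10⁻⁵ × 1.14) = −32.1 m/s;  v_g = (−1.9×10⁻³)/(5.46×10⁻⁵ × 1.14) = −30.5 m/s
|V_g| = √(u_g² + v_g²) = 44.3 m/s

44 m/s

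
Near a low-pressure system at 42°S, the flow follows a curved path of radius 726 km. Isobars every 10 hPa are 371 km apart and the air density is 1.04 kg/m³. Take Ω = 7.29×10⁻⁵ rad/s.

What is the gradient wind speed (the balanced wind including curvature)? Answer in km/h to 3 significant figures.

74.1 km/h

Coriolis parameter at 42°S:
f = 2Ω sin φ = 2 × 7.29×10⁻⁵ × sin 42° = 9.76×10⁻⁵ s⁻¹
Pressure gradient: |∂P/∂n| = 1000 Pa / 371000 m = 2.70×10⁻³ Pa/m
Geostrophic speed: V_g = |∂P/∂n|/(fρ) = 2.70×10⁻³/(9.76×10⁻⁵ × 1.04) = 26.6 m/s
Around a low, centrifugal force acts outward with Coriolis, so pressure-gradient force balances both:
(1/ρ)|∂P/∂n| = fV + V²/R  →  V² + fR·V − fR·V_g = 0
With fR = 9.76×10⁻⁵ × 726×10³ m = 70.8 m/s:
V = [−fR + √((fR)² + 4 fR V_g)]/2 = [−70.8 + √(70.8² + 4×70.8×26.6)]/2 = 20.6 m/s
Subgeostrophic (V < V_g = 26.6 m/s), as expected around a low.
Converting: 20.6 m/s × 3.6 = 74.1 km/h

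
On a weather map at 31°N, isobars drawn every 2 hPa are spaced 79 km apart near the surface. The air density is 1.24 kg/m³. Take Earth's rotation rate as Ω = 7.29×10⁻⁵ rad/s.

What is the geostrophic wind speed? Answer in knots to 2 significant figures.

Coriolis parameter at 31°N:
f = 2Ω sin φ = 2 × 7.29×10⁻⁵ × sin 31° = 7.51×10⁻⁵ s⁻¹
Pressure gradient: |∂P/∂n| = 200 Pa / 79000 m = 2.53×10⁻³ Pa/m
Geostrophic balance (pressure-gradient force = Coriolis force):
V_g = (1/(fρ)) |∂P/∂n| = 2.53×10⁻³ / (7.51×10⁻⁵ × 1.24) = 27.2 m/s
Converting: 27.2 m/s × 1.944 = 53 knots

53 knots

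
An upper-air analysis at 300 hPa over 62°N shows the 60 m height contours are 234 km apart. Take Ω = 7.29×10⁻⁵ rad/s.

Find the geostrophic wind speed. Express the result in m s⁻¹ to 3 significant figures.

Coriolis parameter at 62°N:
f = 2Ω sin φ = 2 × 7.29×10⁻⁵ × sin 62° = 1.29×10⁻⁴ s⁻¹
Height gradient: |∂Z/∂n| = 60 m / 234000 m = 2.56×10⁻⁴
On a pressure surface, geostrophic balance gives V_g = (g/f)|∂Z/∂n|:
V_g = 9.81 × 2.56×10⁻⁴ / 1.29×10⁻⁴ = 19.5 m/s

19.5 m s⁻¹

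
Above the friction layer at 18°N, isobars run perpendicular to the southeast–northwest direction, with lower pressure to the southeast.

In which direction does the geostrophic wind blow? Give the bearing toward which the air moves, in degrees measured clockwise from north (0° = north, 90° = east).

The pressure-gradient force points toward the southeast (bearing 135°).
Geostrophic balance: in the Northern Hemisphere the Coriolis force deflects motion to the right, so the geostrophic wind blows 90° to the right of the pressure-gradient force (low pressure on the left).
Rotating 135° by 90° clockwise gives 225° — the wind blows toward the southwest.

225°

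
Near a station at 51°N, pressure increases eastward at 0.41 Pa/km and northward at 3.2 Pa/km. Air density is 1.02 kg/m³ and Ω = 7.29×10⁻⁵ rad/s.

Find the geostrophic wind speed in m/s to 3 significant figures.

Coriolis parameter at 51°N:
f = 2Ω sin φ = 2 × 7.29×10⁻⁵ × sin 51° = 1.13×10⁻⁴ s⁻¹
Component geostrophic relations (x east, y north):
u_g = −(1/(fρ)) ∂P/∂y,  v_g = (1/(fρ)) ∂P/∂x
u_g = −(3.2×10⁻³)/(1.13×10⁻⁴ × 1.02) = −27.7 m/s;  v_g = (0.41×10⁻³)/(1.13×10⁻⁴ × 1.02) = 3.55 m/s
|V_g| = √(u_g² + v_g²) = 27.9 m/s

27.9 m/s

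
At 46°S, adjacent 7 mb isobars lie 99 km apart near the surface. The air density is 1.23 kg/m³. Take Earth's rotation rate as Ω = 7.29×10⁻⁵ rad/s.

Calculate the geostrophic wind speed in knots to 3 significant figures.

107 knots

Coriolis parameter at 46°S:
f = 2Ω sin φ = 2 × 7.29×10⁻⁵ × sin 46° = 1.05×10⁻⁴ s⁻¹
Pressure gradient: |∂P/∂n| = 700 Pa / 99000 m = 7.07×10⁻³ Pa/m
Geostrophic balance (pressure-gradient force = Coriolis force):
V_g = (1/(fρ)) |∂P/∂n| = 7.07×10⁻³ / (1.05×10⁻⁴ × 1.23) = 54.8 m/s
Converting: 54.8 m/s × 1.944 = 107 knots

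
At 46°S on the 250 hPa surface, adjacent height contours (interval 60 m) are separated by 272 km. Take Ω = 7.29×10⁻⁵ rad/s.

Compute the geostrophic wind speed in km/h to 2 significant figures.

Coriolis parameter at 46°S:
f = 2Ω sin φ = 2 × 7.29×10⁻⁵ × sin 46° = 1.05×10⁻⁴ s⁻¹
Height gradient: |∂Z/∂n| = 60 m / 272000 m = 2.21×10⁻⁴
On a pressure surface, geostrophic balance gives V_g = (g/f)|∂Z/∂n|:
V_g = 9.81 × 2.21×10⁻⁴ / 1.05×10⁻⁴ = 20.6 m/s
Converting: 20.6 m/s × 3.6 = 74 km/h

74 km/h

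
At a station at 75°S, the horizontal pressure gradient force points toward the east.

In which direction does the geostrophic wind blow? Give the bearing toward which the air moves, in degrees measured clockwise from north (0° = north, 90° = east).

The pressure-gradient force points toward the east (bearing 090°).
Geostrophic balance: in the Southern Hemisphere the Coriolis force deflects motion to the left, so the geostrophic wind blows 90° to the left of the pressure-gradient force (low pressure on the right).
Rotating 090° by 90° counterclockwise gives 000° — the wind blows toward the north.

000°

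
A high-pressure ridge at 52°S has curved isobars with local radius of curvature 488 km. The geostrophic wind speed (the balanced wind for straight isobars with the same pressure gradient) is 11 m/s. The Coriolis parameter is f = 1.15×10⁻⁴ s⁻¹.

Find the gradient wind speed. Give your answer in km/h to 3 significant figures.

54.1 km/h

Around a high, pressure-gradient force acts outward with centrifugal, so Coriolis balances both:
fV = (1/ρ)|∂P/∂n| + V²/R  →  V² − fR·V + fR·V_g = 0
With fR = 1.15×10⁻⁴ × 488×10³ m = 56.1 m/s:
V = [fR − √((fR)² − 4 fR V_g)]/2 = [56.1 − √(56.1² − 4×56.1×11)]/2 = 15 m/s
Supergeostrophic (V > V_g = 11 m/s), as expected around a high.
Converting: 15 m/s × 3.6 = 54.1 km/h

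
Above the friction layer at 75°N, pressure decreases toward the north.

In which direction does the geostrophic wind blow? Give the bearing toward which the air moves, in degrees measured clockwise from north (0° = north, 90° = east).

090°

The pressure-gradient force points toward the north (bearing 000°).
Geostrophic balance: in the Northern Hemisphere the Coriolis force deflects motion to the right, so the geostrophic wind blows 90° to the right of the pressure-gradient force (low pressure on the left).
Rotating 000° by 90° clockwise gives 090° — the wind blows toward the east.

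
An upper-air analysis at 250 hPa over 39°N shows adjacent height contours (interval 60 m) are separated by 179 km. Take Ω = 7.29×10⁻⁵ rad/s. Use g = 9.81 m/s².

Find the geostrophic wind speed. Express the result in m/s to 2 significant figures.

36 m/s

Coriolis parameter at 39°N:
f = 2Ω sin φ = 2 × 7.29×10⁻⁵ × sin 39° = 9.18×10⁻⁵ s⁻¹
Height gradient: |∂Z/∂n| = 60 m / 179000 m = 3.35×10⁻⁴
On a pressure surface, geostrophic balance gives V_g = (g/f)|∂Z/∂n|:
V_g = 9.81 × 3.35×10⁻⁴ / 9.18×10⁻⁵ = 35.8 m/s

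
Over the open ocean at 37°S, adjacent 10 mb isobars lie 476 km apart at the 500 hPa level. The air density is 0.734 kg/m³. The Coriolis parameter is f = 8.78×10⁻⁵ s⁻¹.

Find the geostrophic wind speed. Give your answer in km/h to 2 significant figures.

120 km/h

Pressure gradient: |∂P/∂n| = 1000 Pa / 476000 m = 2.10×10⁻³ Pa/m
Geostrophic balance (pressure-gradient force = Coriolis force):
V_g = (1/(fρ)) |∂P/∂n| = 2.10×10⁻³ / (8.78×10⁻⁵ × 0.734) = 32.6 m/s
Converting: 32.6 m/s × 3.6 = 120 km/h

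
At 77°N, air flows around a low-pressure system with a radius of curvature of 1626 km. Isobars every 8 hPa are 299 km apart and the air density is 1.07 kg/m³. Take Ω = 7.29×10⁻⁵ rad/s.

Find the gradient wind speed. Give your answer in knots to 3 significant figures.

31.9 knots

Coriolis parameter at 77°N:
f = 2Ω sin φ = 2 × 7.29×10⁻⁵ × sin 77° = 1.42×10⁻⁴ s⁻¹
Pressure gradient: |∂P/∂n| = 800 Pa / 299000 m = 2.68×10⁻³ Pa/m
Geostrophic speed: V_g = |∂P/∂n|/(fρ) = 2.68×10⁻³/(1.42×10⁻⁴ × 1.07) = 17.6 m/s
Around a low, centrifugal force acts outward with Coriolis, so pressure-gradient force balances both:
(1/ρ)|∂P/∂n| = fV + V²/R  →  V² + fR·V − fR·V_g = 0
With fR = 1.42×10⁻⁴ × 1626×10³ m = 231 m/s:
V = [−fR + √((fR)² + 4 fR V_g)]/2 = [−231 + √(231² + 4×231×17.6)]/2 = 16.4 m/s
Subgeostrophic (V < V_g = 17.6 m/s), as expected around a low.
Converting: 16.4 m/s × 1.944 = 31.9 knots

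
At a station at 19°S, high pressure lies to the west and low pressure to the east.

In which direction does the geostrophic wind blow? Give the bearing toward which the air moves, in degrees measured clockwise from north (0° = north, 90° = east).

The pressure-gradient force points toward the east (bearing 090°).
Geostrophic balance: in the Southern Hemisphere the Coriolis force deflects motion to the left, so the geostrophic wind blows 90° to the left of the pressure-gradient force (low pressure on the right).
Rotating 090° by 90° counterclockwise gives 000° — the wind blows toward the north.

000°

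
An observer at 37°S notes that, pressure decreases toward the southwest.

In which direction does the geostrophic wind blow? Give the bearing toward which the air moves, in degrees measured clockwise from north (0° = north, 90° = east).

135°

The pressure-gradient force points toward the southwest (bearing 225°).
Geostrophic balance: in the Southern Hemisphere the Coriolis force deflects motion to the left, so the geostrophic wind blows 90° to the left of the pressure-gradient force (low pressure on the right).
Rotating 225° by 90° counterclockwise gives 135° — the wind blows toward the southeast.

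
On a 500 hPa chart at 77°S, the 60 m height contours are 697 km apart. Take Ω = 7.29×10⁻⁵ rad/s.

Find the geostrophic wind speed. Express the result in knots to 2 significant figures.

12 knots

Coriolis parameter at 77°S:
f = 2Ω sin φ = 2 × 7.29×10⁻⁵ × sin 77° = 1.42×10⁻⁴ s⁻¹
Height gradient: |∂Z/∂n| = 60 m / 697000 m = 8.61×10⁻⁵
On a pressure surface, geostrophic balance gives V_g = (g/f)|∂Z/∂n|:
V_g = 9.81 × 8.61×10⁻⁵ / 1.42×10⁻⁴ = 5.94 m/s
Converting: 5.94 m/s × 1.944 = 12 knots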